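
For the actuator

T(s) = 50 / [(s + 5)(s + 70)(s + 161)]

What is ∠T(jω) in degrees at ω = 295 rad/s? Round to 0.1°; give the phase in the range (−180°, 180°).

132.9°

At s = jω = j295:
pole (s+5): 5 + j295 → |·| = √(5²+295²) = √87050 ≈ 295.04, ∠ = arctan(295/5) ≈ 89.03°
pole (s+70): 70 + j295 → |·| = √(70²+295²) = √91925 ≈ 303.19, ∠ = arctan(295/70) ≈ 76.65°
pole (s+161): 161 + j295 → |·| = √(161²+295²) = √112946 ≈ 336.07, ∠ = arctan(295/161) ≈ 61.38°
∠T = 0.00° − 227.06° = -227.06° ≡ 132.94° (principal value)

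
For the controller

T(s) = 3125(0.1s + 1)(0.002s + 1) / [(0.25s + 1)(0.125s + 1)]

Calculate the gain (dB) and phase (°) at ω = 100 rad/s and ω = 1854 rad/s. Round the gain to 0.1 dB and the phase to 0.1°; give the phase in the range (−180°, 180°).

At ω = 100 rad/s:
zero (1 + j100·0.1) = 1 + j10 → |·| ≈ 10.05, ∠ ≈ 84.29°
zero (1 + j100·0.002) = 1 + j0.2 → |·| ≈ 1.0198, ∠ ≈ 11.31°
pole (1 + j100·0.25) = 1 + j25 → |·| ≈ 25.02, ∠ ≈ 87.71°
pole (1 + j100·0.125) = 1 + j12.5 → |·| ≈ 12.54, ∠ ≈ 85.43°
|T| = 3125 · 10.05 · 1.0198 / (25.02 · 12.54) ≈ 102.08
Gain = 20 log₁₀(102.08) ≈ 40.18 dB
∠T = (84.29° + 11.31°) − (87.71° + 85.43°) = -77.54°

At ω = 1854 rad/s:
zero (1 + j1854·0.1) = 1 + j185.4 → |·| ≈ 185.4, ∠ ≈ 89.69°
zero (1 + j1854·0.002) = 1 + j3.708 → |·| ≈ 3.8405, ∠ ≈ 74.91°
pole (1 + j1854·0.25) = 1 + j463.5 → |·| ≈ 463.5, ∠ ≈ 89.88°
pole (1 + j1854·0.125) = 1 + j231.75 → |·| ≈ 231.75, ∠ ≈ 89.75°
|T| = 3125 · 185.4 · 3.8405 / (463.5 · 231.75) ≈ 20.715
Gain = 20 log₁₀(20.715) ≈ 26.33 dB
∠T = (89.69° + 74.91°) − (89.88° + 89.75°) = -15.03°

ω = 100: 40.2 dB, -77.5°; ω = 1854: 26.3 dB, -15.0°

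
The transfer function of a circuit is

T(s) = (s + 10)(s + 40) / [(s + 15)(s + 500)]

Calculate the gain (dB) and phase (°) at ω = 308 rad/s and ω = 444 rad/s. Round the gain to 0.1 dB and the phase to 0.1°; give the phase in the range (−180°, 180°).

ω = 308: -5.5 dB, 51.9°; ω = 444: -3.5 dB, 43.9°

At s = jω = j308:
zero (s+10): 10 + j308 → |·| = √(10²+308²) = √94964 ≈ 308.16, ∠ = arctan(308/10) ≈ 88.14°
zero (s+40): 40 + j308 → |·| = √(40²+308²) = √96464 ≈ 310.59, ∠ = arctan(308/40) ≈ 82.60°
pole (s+15): 15 + j308 → |·| = √(15²+308²) = √95089 ≈ 308.37, ∠ = arctan(308/15) ≈ 87.21°
pole (s+500): 500 + j308 → |·| = √(500²+308²) = √344864 ≈ 587.25, ∠ = arctan(308/500) ≈ 31.63°
|T| = 1 · 95711 / 1.8109e+05 ≈ 0.52853
Gain = 20 log₁₀(0.52853) ≈ -5.54 dB
∠T = 170.74° − 118.84° = 51.90°

At s = jω = j444:
zero (s+10): 10 + j444 → |·| = √(10²+444²) = √197236 ≈ 444.11, ∠ = arctan(444/10) ≈ 88.71°
zero (s+40): 40 + j444 → |·| = √(40²+444²) = √198736 ≈ 445.8, ∠ = arctan(444/40) ≈ 84.85°
pole (s+15): 15 + j444 → |·| = √(15²+444²) = √197361 ≈ 444.25, ∠ = arctan(444/15) ≈ 88.07°
pole (s+500): 500 + j444 → |·| = √(500²+444²) = √447136 ≈ 668.68, ∠ = arctan(444/500) ≈ 41.61°
|T| = 1 · 1.9798e+05 / 2.9706e+05 ≈ 0.66646
Gain = 20 log₁₀(0.66646) ≈ -3.52 dB
∠T = 173.56° − 129.68° = 43.88°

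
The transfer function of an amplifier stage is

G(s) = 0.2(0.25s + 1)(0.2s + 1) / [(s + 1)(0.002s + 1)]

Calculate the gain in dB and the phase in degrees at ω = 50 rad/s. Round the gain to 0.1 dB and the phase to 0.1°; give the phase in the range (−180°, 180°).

At ω = 50 rad/s:
zero (1 + j50·0.25) = 1 + j12.5 → |·| ≈ 12.54, ∠ ≈ 85.43°
zero (1 + j50·0.2) = 1 + j10 → |·| ≈ 10.05, ∠ ≈ 84.29°
pole (1 + j50·1) = 1 + j50 → |·| ≈ 50.01, ∠ ≈ 88.85°
pole (1 + j50·0.002) = 1 + j0.1 → |·| ≈ 1.005, ∠ ≈ 5.71°
|G| = 0.2 · 12.54 · 10.05 / (50.01 · 1.005) ≈ 0.5015
Gain = 20 log₁₀(0.5015) ≈ -5.99 dB
∠G = (85.43° + 84.29°) − (88.85° + 5.71°) = 75.16°

-6.0 dB, 75.2°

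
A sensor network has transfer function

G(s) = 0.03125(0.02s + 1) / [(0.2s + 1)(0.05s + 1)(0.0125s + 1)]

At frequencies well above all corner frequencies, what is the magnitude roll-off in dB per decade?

Each pole contributes −20 dB/decade at high frequency; each zero contributes +20 dB/decade.
Net: 1 zero(s) − 3 pole(s) → -40 dB/decade.

-40 dB/decade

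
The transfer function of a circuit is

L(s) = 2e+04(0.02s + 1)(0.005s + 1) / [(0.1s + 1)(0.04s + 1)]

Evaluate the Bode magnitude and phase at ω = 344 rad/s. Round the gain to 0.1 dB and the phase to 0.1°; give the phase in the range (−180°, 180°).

55.3 dB, -32.6°

At ω = 344 rad/s:
zero (1 + j344·0.02) = 1 + j6.88 → |·| ≈ 6.9523, ∠ ≈ 81.73°
zero (1 + j344·0.005) = 1 + j1.72 → |·| ≈ 1.9896, ∠ ≈ 59.83°
pole (1 + j344·0.1) = 1 + j34.4 → |·| ≈ 34.415, ∠ ≈ 88.33°
pole (1 + j344·0.04) = 1 + j13.76 → |·| ≈ 13.796, ∠ ≈ 85.84°
|L| = 2e+04 · 6.9523 · 1.9896 / (34.415 · 13.796) ≈ 582.67
Gain = 20 log₁₀(582.67) ≈ 55.31 dB
∠L = (81.73° + 59.83°) − (88.33° + 85.84°) = -32.61°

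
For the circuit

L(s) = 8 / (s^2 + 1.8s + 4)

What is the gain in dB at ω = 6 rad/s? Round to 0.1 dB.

At s = jω = j6:
quadratic: (j6)² + 1.8·j6 + 4 = -32 + j10.8 → |·| ≈ 33.773, ∠ ≈ 161.35°
|L| = 8 / 33.773 ≈ 0.23688
Gain = 20 log₁₀(0.23688) ≈ -12.51 dB

-12.5 dB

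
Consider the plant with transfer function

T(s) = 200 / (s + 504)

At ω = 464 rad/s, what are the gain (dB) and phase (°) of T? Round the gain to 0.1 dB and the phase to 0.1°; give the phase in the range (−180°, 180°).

Substitute s = j464:
Numerator: 200 = 200 + j0
Denominator: (j464) + 504 = 504 + j464
|N| = √(200² + 0²) ≈ 200, ∠N ≈ 0.00°
|D| = √(504² + 464²) ≈ 685.06, ∠D ≈ 42.63°
|T| = 200 / 685.06 ≈ 0.29195
Gain = 20 log₁₀(0.29195) ≈ -10.69 dB
∠T = 0.00° − 42.63° = -42.63°

-10.7 dB, -42.6°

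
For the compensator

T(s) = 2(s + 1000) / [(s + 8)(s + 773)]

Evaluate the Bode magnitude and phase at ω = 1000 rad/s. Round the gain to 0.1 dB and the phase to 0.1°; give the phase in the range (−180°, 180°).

-53.0 dB, -96.8°

At s = jω = j1000:
zero (s+1000): 1000 + j1000 → |·| = √(1000²+1000²) = √2000000 ≈ 1414.2, ∠ = arctan(1000/1000) ≈ 45.00°
pole (s+8): 8 + j1000 → |·| = √(8²+1000²) = √1000064 ≈ 1000, ∠ = arctan(1000/8) ≈ 89.54°
pole (s+773): 773 + j1000 → |·| = √(773²+1000²) = √1597529 ≈ 1263.9, ∠ = arctan(1000/773) ≈ 52.30°
|T| = 2 · 1414.2 / 1.2639e+06 ≈ 0.0022378
Gain = 20 log₁₀(0.0022378) ≈ -53.00 dB
∠T = 45.00° − 141.84° = -96.84°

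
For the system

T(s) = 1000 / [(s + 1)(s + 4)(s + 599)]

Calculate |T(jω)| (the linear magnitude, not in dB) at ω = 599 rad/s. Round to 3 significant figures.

3.29e-06

At s = jω = j599:
pole (s+1): 1 + j599 → |·| = √(1²+599²) = √358802 ≈ 599, ∠ = arctan(599/1) ≈ 89.90°
pole (s+4): 4 + j599 → |·| = √(4²+599²) = √358817 ≈ 599.01, ∠ = arctan(599/4) ≈ 89.62°
pole (s+599): 599 + j599 → |·| = √(599²+599²) = √717602 ≈ 847.11, ∠ = arctan(599/599) ≈ 45.00°
|T| = 1000 / 3.0395e+08 ≈ 3.29e-06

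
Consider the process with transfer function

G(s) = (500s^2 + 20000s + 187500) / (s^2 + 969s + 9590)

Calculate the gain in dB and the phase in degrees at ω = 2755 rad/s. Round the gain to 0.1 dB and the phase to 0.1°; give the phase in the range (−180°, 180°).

Substitute s = j2755:
Numerator: 500(j2755)^2 + 20000(j2755) + 187500 = -3794825000 + j55100000
Denominator: (j2755)^2 + 969(j2755) + 9590 = -7580435 + j2669595
|N| = √(3794825000² + 55100000²) ≈ 3.7952e+09, ∠N ≈ 179.17°
|D| = √(7580435² + 2669595²) ≈ 8.0368e+06, ∠D ≈ 160.60°
|G| = 3.7952e+09 / 8.0368e+06 ≈ 472.23
Gain = 20 log₁₀(472.23) ≈ 53.48 dB
∠G = 179.17° − 160.60° = 18.57°

53.5 dB, 18.6°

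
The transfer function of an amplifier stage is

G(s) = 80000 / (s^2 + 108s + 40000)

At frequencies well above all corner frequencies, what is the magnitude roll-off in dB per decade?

Each pole contributes −20 dB/decade at high frequency; each zero contributes +20 dB/decade.
Net: 0 zero(s) − 2 pole(s) → -40 dB/decade.

-40 dB/decade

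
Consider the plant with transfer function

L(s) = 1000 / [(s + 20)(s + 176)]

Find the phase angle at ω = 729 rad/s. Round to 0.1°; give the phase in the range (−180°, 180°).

-164.9°

At s = jω = j729:
pole (s+20): 20 + j729 → |·| = √(20²+729²) = √531841 ≈ 729.27, ∠ = arctan(729/20) ≈ 88.43°
pole (s+176): 176 + j729 → |·| = √(176²+729²) = √562417 ≈ 749.94, ∠ = arctan(729/176) ≈ 76.43°
∠L = 0.00° − 164.86° = -164.86°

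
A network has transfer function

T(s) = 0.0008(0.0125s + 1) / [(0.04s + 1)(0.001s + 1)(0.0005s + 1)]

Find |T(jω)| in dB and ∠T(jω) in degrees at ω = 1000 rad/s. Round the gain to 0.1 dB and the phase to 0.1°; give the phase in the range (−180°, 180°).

-76.0 dB, -74.7°

At ω = 1000 rad/s:
zero (1 + j1000·0.0125) = 1 + j12.5 → |·| ≈ 12.54, ∠ ≈ 85.43°
pole (1 + j1000·0.04) = 1 + j40 → |·| ≈ 40.012, ∠ ≈ 88.57°
pole (1 + j1000·0.001) = 1 + j1 → |·| ≈ 1.4142, ∠ ≈ 45.00°
pole (1 + j1000·0.0005) = 1 + j0.5 → |·| ≈ 1.118, ∠ ≈ 26.57°
|T| = 0.0008 · 12.54 / (40.012 · 1.4142 · 1.118) ≈ 0.00015858
Gain = 20 log₁₀(0.00015858) ≈ -76.00 dB
∠T = (85.43°) − (88.57° + 45.00° + 26.57°) = -74.71°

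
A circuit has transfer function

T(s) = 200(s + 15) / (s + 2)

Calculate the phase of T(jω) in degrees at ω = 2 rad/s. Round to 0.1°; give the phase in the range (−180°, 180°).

-37.4°

At s = jω = j2:
zero (s+15): 15 + j2 → |·| = √(15²+2²) = √229 ≈ 15.133, ∠ = arctan(2/15) ≈ 7.59°
pole (s+2): 2 + j2 → |·| = √(2²+2²) = √8 ≈ 2.8284, ∠ = arctan(2/2) ≈ 45.00°
∠T = 7.59° − 45.00° = -37.41°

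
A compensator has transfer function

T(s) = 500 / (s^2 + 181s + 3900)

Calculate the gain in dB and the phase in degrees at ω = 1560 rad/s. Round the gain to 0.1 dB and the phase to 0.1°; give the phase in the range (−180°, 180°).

-73.8 dB, -173.4°

Substitute s = j1560:
Numerator: 500 = 500 + j0
Denominator: (j1560)^2 + 181(j1560) + 3900 = -2429700 + j282360
|N| = √(500² + 0²) ≈ 500, ∠N ≈ 0.00°
|D| = √(2429700² + 282360²) ≈ 2.4461e+06, ∠D ≈ 173.37°
|T| = 500 / 2.4461e+06 ≈ 0.00020441
Gain = 20 log₁₀(0.00020441) ≈ -73.79 dB
∠T = 0.00° − 173.37° = -173.37°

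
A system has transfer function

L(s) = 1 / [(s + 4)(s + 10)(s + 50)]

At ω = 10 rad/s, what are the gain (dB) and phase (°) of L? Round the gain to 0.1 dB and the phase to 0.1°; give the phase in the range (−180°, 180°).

-77.8 dB, -124.5°

At s = jω = j10:
pole (s+4): 4 + j10 → |·| = √(4²+10²) = √116 ≈ 10.77, ∠ = arctan(10/4) ≈ 68.20°
pole (s+10): 10 + j10 → |·| = √(10²+10²) = √200 ≈ 14.142, ∠ = arctan(10/10) ≈ 45.00°
pole (s+50): 50 + j10 → |·| = √(50²+10²) = √2600 ≈ 50.99, ∠ = arctan(10/50) ≈ 11.31°
|L| = 1 / 7766.3 ≈ 0.00012876
Gain = 20 log₁₀(0.00012876) ≈ -77.80 dB
∠L = 0.00° − 124.51° = -124.51°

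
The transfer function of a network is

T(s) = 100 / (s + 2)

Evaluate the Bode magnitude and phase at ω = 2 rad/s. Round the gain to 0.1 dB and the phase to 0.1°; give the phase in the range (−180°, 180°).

Substitute s = j2:
Numerator: 100 = 100 + j0
Denominator: (j2) + 2 = 2 + j2
|N| = √(100² + 0²) ≈ 100, ∠N ≈ 0.00°
|D| = √(2² + 2²) ≈ 2.8284, ∠D ≈ 45.00°
|T| = 100 / 2.8284 ≈ 35.356
Gain = 20 log₁₀(35.356) ≈ 30.97 dB
∠T = 0.00° − 45.00° = -45.00°

31.0 dB, -45.0°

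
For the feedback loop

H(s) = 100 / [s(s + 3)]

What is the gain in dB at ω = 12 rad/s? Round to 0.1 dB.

At s = jω = j12:
pole (s+3): 3 + j12 → |·| = √(3²+12²) = √153 ≈ 12.369, ∠ = arctan(12/3) ≈ 75.96°
pole at origin: |s| = 12, ∠ = 90.00° (in denominator)
|H| = 100 / 148.43 ≈ 0.67372
Gain = 20 log₁₀(0.67372) ≈ -3.43 dB

-3.4 dB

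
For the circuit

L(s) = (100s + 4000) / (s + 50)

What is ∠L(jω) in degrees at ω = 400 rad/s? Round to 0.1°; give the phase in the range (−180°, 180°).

1.4°

Substitute s = j400:
Numerator: 100(j400) + 4000 = 4000 + j40000
Denominator: (j400) + 50 = 50 + j400
|N| = √(4000² + 40000²) ≈ 40200, ∠N ≈ 84.29°
|D| = √(50² + 400²) ≈ 403.11, ∠D ≈ 82.87°
∠L = 84.29° − 82.87° = 1.42°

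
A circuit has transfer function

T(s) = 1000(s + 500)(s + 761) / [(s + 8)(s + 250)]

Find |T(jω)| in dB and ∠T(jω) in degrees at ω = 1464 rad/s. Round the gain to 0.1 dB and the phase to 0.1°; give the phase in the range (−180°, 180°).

At s = jω = j1464:
zero (s+500): 500 + j1464 → |·| = √(500²+1464²) = √2393296 ≈ 1547, ∠ = arctan(1464/500) ≈ 71.14°
zero (s+761): 761 + j1464 → |·| = √(761²+1464²) = √2722417 ≈ 1650, ∠ = arctan(1464/761) ≈ 62.53°
pole (s+8): 8 + j1464 → |·| = √(8²+1464²) = √2143360 ≈ 1464, ∠ = arctan(1464/8) ≈ 89.69°
pole (s+250): 250 + j1464 → |·| = √(250²+1464²) = √2205796 ≈ 1485.2, ∠ = arctan(1464/250) ≈ 80.31°
|T| = 1000 · 2.5526e+06 / 2.1743e+06 ≈ 1174
Gain = 20 log₁₀(1174) ≈ 61.39 dB
∠T = 133.67° − 170.00° = -36.33°

61.4 dB, -36.3°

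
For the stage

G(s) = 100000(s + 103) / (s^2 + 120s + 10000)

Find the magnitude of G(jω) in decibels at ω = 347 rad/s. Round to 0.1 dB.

49.7 dB

At s = jω = j347:
zero (s+103): 103 + j347 → |·| = √(103²+347²) = √131018 ≈ 361.96, ∠ = arctan(347/103) ≈ 73.47°
quadratic: (j347)² + 120·j347 + 10000 = -110409 + j41640 → |·| ≈ 1.18e+05, ∠ ≈ 159.34°
|G| = 100000 · 361.96 / 1.18e+05 ≈ 306.75
Gain = 20 log₁₀(306.75) ≈ 49.74 dB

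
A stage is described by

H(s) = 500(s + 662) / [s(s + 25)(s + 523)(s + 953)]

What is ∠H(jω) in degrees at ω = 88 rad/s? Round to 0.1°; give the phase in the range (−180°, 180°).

-171.4°

At s = jω = j88:
zero (s+662): 662 + j88 → |·| = √(662²+88²) = √445988 ≈ 667.82, ∠ = arctan(88/662) ≈ 7.57°
pole (s+25): 25 + j88 → |·| = √(25²+88²) = √8369 ≈ 91.482, ∠ = arctan(88/25) ≈ 74.14°
pole (s+523): 523 + j88 → |·| = √(523²+88²) = √281273 ≈ 530.35, ∠ = arctan(88/523) ≈ 9.55°
pole (s+953): 953 + j88 → |·| = √(953²+88²) = √915953 ≈ 957.05, ∠ = arctan(88/953) ≈ 5.28°
pole at origin: |s| = 88, ∠ = 90.00° (in denominator)
∠H = 7.57° − 178.97° = -171.40°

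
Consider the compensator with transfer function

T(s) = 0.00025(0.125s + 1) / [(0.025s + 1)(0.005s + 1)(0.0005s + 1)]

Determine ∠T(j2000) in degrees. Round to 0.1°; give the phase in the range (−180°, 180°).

-128.4°

At ω = 2000 rad/s:
zero (1 + j2000·0.125) = 1 + j250 → |·| ≈ 250, ∠ ≈ 89.77°
pole (1 + j2000·0.025) = 1 + j50 → |·| ≈ 50.01, ∠ ≈ 88.85°
pole (1 + j2000·0.005) = 1 + j10 → |·| ≈ 10.05, ∠ ≈ 84.29°
pole (1 + j2000·0.0005) = 1 + j1 → |·| ≈ 1.4142, ∠ ≈ 45.00°
∠T = (89.77°) − (88.85° + 84.29° + 45.00°) = -128.37°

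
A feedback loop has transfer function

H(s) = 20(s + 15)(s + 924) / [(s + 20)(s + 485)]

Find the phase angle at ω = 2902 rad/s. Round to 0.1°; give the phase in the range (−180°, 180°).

-8.1°

At s = jω = j2902:
zero (s+15): 15 + j2902 → |·| = √(15²+2902²) = √8421829 ≈ 2902, ∠ = arctan(2902/15) ≈ 89.70°
zero (s+924): 924 + j2902 → |·| = √(924²+2902²) = √9275380 ≈ 3045.6, ∠ = arctan(2902/924) ≈ 72.34°
pole (s+20): 20 + j2902 → |·| = √(20²+2902²) = √8422004 ≈ 2902.1, ∠ = arctan(2902/20) ≈ 89.61°
pole (s+485): 485 + j2902 → |·| = √(485²+2902²) = √8656829 ≈ 2942.2, ∠ = arctan(2902/485) ≈ 80.51°
∠H = 162.04° − 170.12° = -8.08°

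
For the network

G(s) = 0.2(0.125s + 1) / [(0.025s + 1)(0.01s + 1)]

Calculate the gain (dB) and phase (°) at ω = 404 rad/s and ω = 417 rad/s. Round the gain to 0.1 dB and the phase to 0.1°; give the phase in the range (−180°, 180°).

At ω = 404 rad/s:
zero (1 + j404·0.125) = 1 + j50.5 → |·| ≈ 50.51, ∠ ≈ 88.87°
pole (1 + j404·0.025) = 1 + j10.1 → |·| ≈ 10.149, ∠ ≈ 84.35°
pole (1 + j404·0.01) = 1 + j4.04 → |·| ≈ 4.1619, ∠ ≈ 76.10°
|G| = 0.2 · 50.51 / (10.149 · 4.1619) ≈ 0.23916
Gain = 20 log₁₀(0.23916) ≈ -12.43 dB
∠G = (88.87°) − (84.35° + 76.10°) = -71.58°

At ω = 417 rad/s:
zero (1 + j417·0.125) = 1 + j52.125 → |·| ≈ 52.135, ∠ ≈ 88.90°
pole (1 + j417·0.025) = 1 + j10.425 → |·| ≈ 10.473, ∠ ≈ 84.52°
pole (1 + j417·0.01) = 1 + j4.17 → |·| ≈ 4.2882, ∠ ≈ 76.51°
|G| = 0.2 · 52.135 / (10.473 · 4.2882) ≈ 0.23217
Gain = 20 log₁₀(0.23217) ≈ -12.68 dB
∠G = (88.90°) − (84.52° + 76.51°) = -72.13°

ω = 404: -12.4 dB, -71.6°; ω = 417: -12.7 dB, -72.1°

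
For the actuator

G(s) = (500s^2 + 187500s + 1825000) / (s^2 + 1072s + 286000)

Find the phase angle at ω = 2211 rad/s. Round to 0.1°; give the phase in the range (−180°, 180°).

17.6°

Substitute s = j2211:
Numerator: 500(j2211)^2 + 187500(j2211) + 1825000 = -2442435500 + j414562500
Denominator: (j2211)^2 + 1072(j2211) + 286000 = -4602521 + j2370192
|N| = √(2442435500² + 414562500²) ≈ 2.4774e+09, ∠N ≈ 170.37°
|D| = √(4602521² + 2370192²) ≈ 5.177e+06, ∠D ≈ 152.75°
∠G = 170.37° − 152.75° = 17.62°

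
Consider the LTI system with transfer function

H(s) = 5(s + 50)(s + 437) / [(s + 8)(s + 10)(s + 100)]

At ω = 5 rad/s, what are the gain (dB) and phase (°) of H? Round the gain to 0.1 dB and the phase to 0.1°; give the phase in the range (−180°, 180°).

At s = jω = j5:
zero (s+50): 50 + j5 → |·| = √(50²+5²) = √2525 ≈ 50.249, ∠ = arctan(5/50) ≈ 5.71°
zero (s+437): 437 + j5 → |·| = √(437²+5²) = √190994 ≈ 437.03, ∠ = arctan(5/437) ≈ 0.66°
pole (s+8): 8 + j5 → |·| = √(8²+5²) = √89 ≈ 9.434, ∠ = arctan(5/8) ≈ 32.01°
pole (s+10): 10 + j5 → |·| = √(10²+5²) = √125 ≈ 11.18, ∠ = arctan(5/10) ≈ 26.57°
pole (s+100): 100 + j5 → |·| = √(100²+5²) = √10025 ≈ 100.12, ∠ = arctan(5/100) ≈ 2.86°
|H| = 5 · 21960 / 10560 ≈ 10.398
Gain = 20 log₁₀(10.398) ≈ 20.34 dB
∠H = 6.37° − 61.44° = -55.07°

20.3 dB, -55.1°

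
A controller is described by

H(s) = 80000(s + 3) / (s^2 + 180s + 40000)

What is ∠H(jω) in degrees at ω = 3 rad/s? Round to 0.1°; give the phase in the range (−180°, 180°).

44.2°

At s = jω = j3:
zero (s+3): 3 + j3 → |·| = √(3²+3²) = √18 ≈ 4.2426, ∠ = arctan(3/3) ≈ 45.00°
quadratic: (j3)² + 180·j3 + 40000 = 39991 + j540 → |·| ≈ 39995, ∠ ≈ 0.77°
∠H = 45.00° − 0.77° = 44.23°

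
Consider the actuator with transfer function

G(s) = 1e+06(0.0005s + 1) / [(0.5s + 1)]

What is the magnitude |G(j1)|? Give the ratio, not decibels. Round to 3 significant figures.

8.94e+05

At ω = 1 rad/s:
zero (1 + j1·0.0005) = 1 + j0.0005 → |·| ≈ 1, ∠ ≈ 0.03°
pole (1 + j1·0.5) = 1 + j0.5 → |·| ≈ 1.118, ∠ ≈ 26.57°
|G| = 1e+06 · 1 / (1.118) ≈ 8.9445e+05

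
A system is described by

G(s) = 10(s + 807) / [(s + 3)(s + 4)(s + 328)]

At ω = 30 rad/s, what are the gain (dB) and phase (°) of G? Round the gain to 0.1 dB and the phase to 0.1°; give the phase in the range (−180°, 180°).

At s = jω = j30:
zero (s+807): 807 + j30 → |·| = √(807²+30²) = √652149 ≈ 807.56, ∠ = arctan(30/807) ≈ 2.13°
pole (s+3): 3 + j30 → |·| = √(3²+30²) = √909 ≈ 30.15, ∠ = arctan(30/3) ≈ 84.29°
pole (s+4): 4 + j30 → |·| = √(4²+30²) = √916 ≈ 30.265, ∠ = arctan(30/4) ≈ 82.41°
pole (s+328): 328 + j30 → |·| = √(328²+30²) = √108484 ≈ 329.37, ∠ = arctan(30/328) ≈ 5.23°
|G| = 10 · 807.56 / 3.0055e+05 ≈ 0.026869
Gain = 20 log₁₀(0.026869) ≈ -31.41 dB
∠G = 2.13° − 171.93° = -169.80°

-31.4 dB, -169.8°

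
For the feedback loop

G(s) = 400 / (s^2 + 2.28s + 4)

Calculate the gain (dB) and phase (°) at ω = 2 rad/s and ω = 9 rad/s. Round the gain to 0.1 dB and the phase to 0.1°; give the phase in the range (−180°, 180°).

ω = 2: 38.9 dB, -90.0°; ω = 9: 14.0 dB, -165.1°

At s = jω = j2:
quadratic: (j2)² + 2.28·j2 + 4 = 0 + j4.56 → |·| ≈ 4.56, ∠ ≈ 90.00°
|G| = 400 / 4.56 ≈ 87.719
Gain = 20 log₁₀(87.719) ≈ 38.86 dB
∠G = 0.00° − 90.00° = -90.00°

At s = jω = j9:
quadratic: (j9)² + 2.28·j9 + 4 = -77 + j20.52 → |·| ≈ 79.687, ∠ ≈ 165.08°
|G| = 400 / 79.687 ≈ 5.0196
Gain = 20 log₁₀(5.0196) ≈ 14.01 dB
∠G = 0.00° − 165.08° = -165.08°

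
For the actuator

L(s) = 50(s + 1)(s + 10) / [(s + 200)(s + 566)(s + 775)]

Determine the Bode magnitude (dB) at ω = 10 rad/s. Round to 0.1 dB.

At s = jω = j10:
zero (s+1): 1 + j10 → |·| = √(1²+10²) = √101 ≈ 10.05, ∠ = arctan(10/1) ≈ 84.29°
zero (s+10): 10 + j10 → |·| = √(10²+10²) = √200 ≈ 14.142, ∠ = arctan(10/10) ≈ 45.00°
pole (s+200): 200 + j10 → |·| = √(200²+10²) = √40100 ≈ 200.25, ∠ = arctan(10/200) ≈ 2.86°
pole (s+566): 566 + j10 → |·| = √(566²+10²) = √320456 ≈ 566.09, ∠ = arctan(10/566) ≈ 1.01°
pole (s+775): 775 + j10 → |·| = √(775²+10²) = √600725 ≈ 775.06, ∠ = arctan(10/775) ≈ 0.74°
|L| = 50 · 142.13 / 8.786e+07 ≈ 8.0884e-05
Gain = 20 log₁₀(8.0884e-05) ≈ -81.84 dB

-81.8 dB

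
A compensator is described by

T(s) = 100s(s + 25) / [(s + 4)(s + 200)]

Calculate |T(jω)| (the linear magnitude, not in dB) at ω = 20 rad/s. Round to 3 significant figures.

At s = jω = j20:
zero (s+25): 25 + j20 → |·| = √(25²+20²) = √1025 ≈ 32.016, ∠ = arctan(20/25) ≈ 38.66°
zero at origin: s = j20 → |·| = 20, ∠ = 90.00°
pole (s+4): 4 + j20 → |·| = √(4²+20²) = √416 ≈ 20.396, ∠ = arctan(20/4) ≈ 78.69°
pole (s+200): 200 + j20 → |·| = √(200²+20²) = √40400 ≈ 201, ∠ = arctan(20/200) ≈ 5.71°
|T| = 100 · 640.32 / 4099.6 ≈ 15.619

15.6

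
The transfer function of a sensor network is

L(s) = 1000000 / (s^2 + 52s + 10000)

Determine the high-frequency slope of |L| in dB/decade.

Each pole contributes −20 dB/decade at high frequency; each zero contributes +20 dB/decade.
Net: 0 zero(s) − 2 pole(s) → -40 dB/decade.

-40 dB/decade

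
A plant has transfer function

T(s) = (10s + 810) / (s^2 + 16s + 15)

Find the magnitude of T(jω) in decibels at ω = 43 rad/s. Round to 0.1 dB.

Substitute s = j43:
Numerator: 10(j43) + 810 = 810 + j430
Denominator: (j43)^2 + 16(j43) + 15 = -1834 + j688
|N| = √(810² + 430²) ≈ 917.06, ∠N ≈ 27.96°
|D| = √(1834² + 688²) ≈ 1958.8, ∠D ≈ 159.44°
|T| = 917.06 / 1958.8 ≈ 0.46817
Gain = 20 log₁₀(0.46817) ≈ -6.59 dB

-6.6 dB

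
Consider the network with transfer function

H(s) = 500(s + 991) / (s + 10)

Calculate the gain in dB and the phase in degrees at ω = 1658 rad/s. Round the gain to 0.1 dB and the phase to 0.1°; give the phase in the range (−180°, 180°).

At s = jω = j1658:
zero (s+991): 991 + j1658 → |·| = √(991²+1658²) = √3731045 ≈ 1931.6, ∠ = arctan(1658/991) ≈ 59.13°
pole (s+10): 10 + j1658 → |·| = √(10²+1658²) = √2749064 ≈ 1658, ∠ = arctan(1658/10) ≈ 89.65°
|H| = 500 · 1931.6 / 1658 ≈ 582.51
Gain = 20 log₁₀(582.51) ≈ 55.31 dB
∠H = 59.13° − 89.65° = -30.52°

55.3 dB, -30.5°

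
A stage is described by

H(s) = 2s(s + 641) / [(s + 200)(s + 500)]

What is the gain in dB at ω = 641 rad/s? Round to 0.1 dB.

6.6 dB

At s = jω = j641:
zero (s+641): 641 + j641 → |·| = √(641²+641²) = √821762 ≈ 906.51, ∠ = arctan(641/641) ≈ 45.00°
zero at origin: s = j641 → |·| = 641, ∠ = 90.00°
pole (s+200): 200 + j641 → |·| = √(200²+641²) = √450881 ≈ 671.48, ∠ = arctan(641/200) ≈ 72.67°
pole (s+500): 500 + j641 → |·| = √(500²+641²) = √660881 ≈ 812.95, ∠ = arctan(641/500) ≈ 52.04°
|H| = 2 · 5.8107e+05 / 5.4588e+05 ≈ 2.1289
Gain = 20 log₁₀(2.1289) ≈ 6.56 dB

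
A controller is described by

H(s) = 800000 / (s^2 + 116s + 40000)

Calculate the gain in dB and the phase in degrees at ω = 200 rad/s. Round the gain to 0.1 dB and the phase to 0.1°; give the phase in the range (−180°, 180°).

30.8 dB, -90.0°

At s = jω = j200:
quadratic: (j200)² + 116·j200 + 40000 = 0 + j23200 → |·| ≈ 23200, ∠ ≈ 90.00°
|H| = 800000 / 23200 ≈ 34.483
Gain = 20 log₁₀(34.483) ≈ 30.75 dB
∠H = 0.00° − 90.00° = -90.00°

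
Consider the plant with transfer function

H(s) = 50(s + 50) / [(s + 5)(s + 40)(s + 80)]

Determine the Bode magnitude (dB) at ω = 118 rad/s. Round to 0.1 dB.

At s = jω = j118:
zero (s+50): 50 + j118 → |·| = √(50²+118²) = √16424 ≈ 128.16, ∠ = arctan(118/50) ≈ 67.04°
pole (s+5): 5 + j118 → |·| = √(5²+118²) = √13949 ≈ 118.11, ∠ = arctan(118/5) ≈ 87.57°
pole (s+40): 40 + j118 → |·| = √(40²+118²) = √15524 ≈ 124.6, ∠ = arctan(118/40) ≈ 71.27°
pole (s+80): 80 + j118 → |·| = √(80²+118²) = √20324 ≈ 142.56, ∠ = arctan(118/80) ≈ 55.86°
|H| = 50 · 128.16 / 2.098e+06 ≈ 0.0030543
Gain = 20 log₁₀(0.0030543) ≈ -50.30 dB

-50.3 dB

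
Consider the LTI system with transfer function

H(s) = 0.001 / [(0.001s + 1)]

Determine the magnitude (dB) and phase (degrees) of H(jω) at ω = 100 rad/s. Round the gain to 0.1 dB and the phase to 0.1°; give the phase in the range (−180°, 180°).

At ω = 100 rad/s:
pole (1 + j100·0.001) = 1 + j0.1 → |·| ≈ 1.005, ∠ ≈ 5.71°
|H| = 0.001 · 1 / (1.005) ≈ 0.00099502
Gain = 20 log₁₀(0.00099502) ≈ -60.04 dB
∠H = (0°) − (5.71°) = -5.71°

-60.0 dB, -5.7°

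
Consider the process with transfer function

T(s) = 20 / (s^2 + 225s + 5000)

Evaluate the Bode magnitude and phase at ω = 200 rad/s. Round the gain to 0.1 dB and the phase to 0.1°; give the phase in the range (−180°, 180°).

-69.1 dB, -127.9°

Substitute s = j200:
Numerator: 20 = 20 + j0
Denominator: (j200)^2 + 225(j200) + 5000 = -35000 + j45000
|N| = √(20² + 0²) ≈ 20, ∠N ≈ 0.00°
|D| = √(35000² + 45000²) ≈ 57009, ∠D ≈ 127.87°
|T| = 20 / 57009 ≈ 0.00035082
Gain = 20 log₁₀(0.00035082) ≈ -69.10 dB
∠T = 0.00° − 127.87° = -127.87°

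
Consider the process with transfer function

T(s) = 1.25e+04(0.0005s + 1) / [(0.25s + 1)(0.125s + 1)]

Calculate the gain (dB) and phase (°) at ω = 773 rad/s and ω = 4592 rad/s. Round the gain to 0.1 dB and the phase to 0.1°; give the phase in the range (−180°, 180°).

ω = 773: -2.9 dB, -158.0°; ω = 4592: -26.5 dB, -113.4°

At ω = 773 rad/s:
zero (1 + j773·0.0005) = 1 + j0.3865 → |·| ≈ 1.0721, ∠ ≈ 21.13°
pole (1 + j773·0.25) = 1 + j193.25 → |·| ≈ 193.25, ∠ ≈ 89.70°
pole (1 + j773·0.125) = 1 + j96.625 → |·| ≈ 96.63, ∠ ≈ 89.41°
|T| = 1.25e+04 · 1.0721 / (193.25 · 96.63) ≈ 0.71765
Gain = 20 log₁₀(0.71765) ≈ -2.88 dB
∠T = (21.13°) − (89.70° + 89.41°) = -157.98°

At ω = 4592 rad/s:
zero (1 + j4592·0.0005) = 1 + j2.296 → |·| ≈ 2.5043, ∠ ≈ 66.46°
pole (1 + j4592·0.25) = 1 + j1148 → |·| ≈ 1148, ∠ ≈ 89.95°
pole (1 + j4592·0.125) = 1 + j574 → |·| ≈ 574, ∠ ≈ 89.90°
|T| = 1.25e+04 · 2.5043 / (1148 · 574) ≈ 0.047505
Gain = 20 log₁₀(0.047505) ≈ -26.47 dB
∠T = (66.46°) − (89.95° + 89.90°) = -113.39°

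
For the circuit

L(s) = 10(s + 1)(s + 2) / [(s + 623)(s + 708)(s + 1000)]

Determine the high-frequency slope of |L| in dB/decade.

-20 dB/decade

Each pole contributes −20 dB/decade at high frequency; each zero contributes +20 dB/decade.
Net: 2 zero(s) − 3 pole(s) → -20 dB/decade.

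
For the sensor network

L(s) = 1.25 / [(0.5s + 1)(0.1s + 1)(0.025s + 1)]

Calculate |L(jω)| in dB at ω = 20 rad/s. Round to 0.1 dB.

-26.1 dB

At ω = 20 rad/s:
pole (1 + j20·0.5) = 1 + j10 → |·| ≈ 10.05, ∠ ≈ 84.29°
pole (1 + j20·0.1) = 1 + j2 → |·| ≈ 2.2361, ∠ ≈ 63.43°
pole (1 + j20·0.025) = 1 + j0.5 → |·| ≈ 1.118, ∠ ≈ 26.57°
|L| = 1.25 · 1 / (10.05 · 2.2361 · 1.118) ≈ 0.049752
Gain = 20 log₁₀(0.049752) ≈ -26.06 dB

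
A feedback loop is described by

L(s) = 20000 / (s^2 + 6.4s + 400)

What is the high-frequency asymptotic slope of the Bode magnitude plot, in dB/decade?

-40 dB/decade

Each pole contributes −20 dB/decade at high frequency; each zero contributes +20 dB/decade.
Net: 0 zero(s) − 2 pole(s) → -40 dB/decade.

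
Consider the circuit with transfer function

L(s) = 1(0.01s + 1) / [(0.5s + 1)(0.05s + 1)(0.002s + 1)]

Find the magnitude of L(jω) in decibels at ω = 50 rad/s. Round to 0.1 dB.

At ω = 50 rad/s:
zero (1 + j50·0.01) = 1 + j0.5 → |·| ≈ 1.118, ∠ ≈ 26.57°
pole (1 + j50·0.5) = 1 + j25 → |·| ≈ 25.02, ∠ ≈ 87.71°
pole (1 + j50·0.05) = 1 + j2.5 → |·| ≈ 2.6926, ∠ ≈ 68.20°
pole (1 + j50·0.002) = 1 + j0.1 → |·| ≈ 1.005, ∠ ≈ 5.71°
|L| = 1 · 1.118 / (25.02 · 2.6926 · 1.005) ≈ 0.016513
Gain = 20 log₁₀(0.016513) ≈ -35.64 dB

-35.6 dB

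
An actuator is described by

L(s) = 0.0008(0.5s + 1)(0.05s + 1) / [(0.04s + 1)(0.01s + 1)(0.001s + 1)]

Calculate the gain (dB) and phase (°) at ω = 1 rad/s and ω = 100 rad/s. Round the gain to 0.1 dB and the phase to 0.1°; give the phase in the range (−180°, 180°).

At ω = 1 rad/s:
zero (1 + j1·0.5) = 1 + j0.5 → |·| ≈ 1.118, ∠ ≈ 26.57°
zero (1 + j1·0.05) = 1 + j0.05 → |·| ≈ 1.0012, ∠ ≈ 2.86°
pole (1 + j1·0.04) = 1 + j0.04 → |·| ≈ 1.0008, ∠ ≈ 2.29°
pole (1 + j1·0.01) = 1 + j0.01 → |·| ≈ 1, ∠ ≈ 0.57°
pole (1 + j1·0.001) = 1 + j0.001 → |·| ≈ 1, ∠ ≈ 0.06°
|L| = 0.0008 · 1.118 · 1.0012 / (1.0008 · 1 · 1) ≈ 0.00089476
Gain = 20 log₁₀(0.00089476) ≈ -60.97 dB
∠L = (26.57° + 2.86°) − (2.29° + 0.57° + 0.06°) = 26.51°

At ω = 100 rad/s:
zero (1 + j100·0.5) = 1 + j50 → |·| ≈ 50.01, ∠ ≈ 88.85°
zero (1 + j100·0.05) = 1 + j5 → |·| ≈ 5.099, ∠ ≈ 78.69°
pole (1 + j100·0.04) = 1 + j4 → |·| ≈ 4.1231, ∠ ≈ 75.96°
pole (1 + j100·0.01) = 1 + j1 → |·| ≈ 1.4142, ∠ ≈ 45.00°
pole (1 + j100·0.001) = 1 + j0.1 → |·| ≈ 1.005, ∠ ≈ 5.71°
|L| = 0.0008 · 50.01 · 5.099 / (4.1231 · 1.4142 · 1.005) ≈ 0.034812
Gain = 20 log₁₀(0.034812) ≈ -29.17 dB
∠L = (88.85° + 78.69°) − (75.96° + 45.00° + 5.71°) = 40.87°

ω = 1: -61.0 dB, 26.5°; ω = 100: -29.2 dB, 40.9°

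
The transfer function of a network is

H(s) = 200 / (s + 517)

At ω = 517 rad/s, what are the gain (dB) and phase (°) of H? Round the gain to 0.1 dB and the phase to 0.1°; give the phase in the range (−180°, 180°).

Substitute s = j517:
Numerator: 200 = 200 + j0
Denominator: (j517) + 517 = 517 + j517
|N| = √(200² + 0²) ≈ 200, ∠N ≈ 0.00°
|D| = √(517² + 517²) ≈ 731.15, ∠D ≈ 45.00°
|H| = 200 / 731.15 ≈ 0.27354
Gain = 20 log₁₀(0.27354) ≈ -11.26 dB
∠H = 0.00° − 45.00° = -45.00°

-11.3 dB, -45.0°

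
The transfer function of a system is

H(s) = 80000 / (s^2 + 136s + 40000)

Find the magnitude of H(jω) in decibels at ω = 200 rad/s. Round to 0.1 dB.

9.4 dB

At s = jω = j200:
quadratic: (j200)² + 136·j200 + 40000 = 0 + j27200 → |·| ≈ 27200, ∠ ≈ 90.00°
|H| = 80000 / 27200 ≈ 2.9412
Gain = 20 log₁₀(2.9412) ≈ 9.37 dB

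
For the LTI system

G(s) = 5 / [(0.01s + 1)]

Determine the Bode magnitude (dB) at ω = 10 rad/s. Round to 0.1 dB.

13.9 dB

At ω = 10 rad/s:
pole (1 + j10·0.01) = 1 + j0.1 → |·| ≈ 1.005, ∠ ≈ 5.71°
|G| = 5 · 1 / (1.005) ≈ 4.9751
Gain = 20 log₁₀(4.9751) ≈ 13.94 dB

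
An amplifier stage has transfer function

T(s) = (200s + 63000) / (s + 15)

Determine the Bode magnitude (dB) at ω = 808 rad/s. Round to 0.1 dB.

Substitute s = j808:
Numerator: 200(j808) + 63000 = 63000 + j161600
Denominator: (j808) + 15 = 15 + j808
|N| = √(63000² + 161600²) ≈ 1.7345e+05, ∠N ≈ 68.70°
|D| = √(15² + 808²) ≈ 808.14, ∠D ≈ 88.94°
|T| = 1.7345e+05 / 808.14 ≈ 214.63
Gain = 20 log₁₀(214.63) ≈ 46.63 dB

46.6 dB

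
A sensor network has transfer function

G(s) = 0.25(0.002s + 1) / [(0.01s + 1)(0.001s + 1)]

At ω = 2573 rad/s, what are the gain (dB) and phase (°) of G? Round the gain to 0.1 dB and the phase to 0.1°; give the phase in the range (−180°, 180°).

At ω = 2573 rad/s:
zero (1 + j2573·0.002) = 1 + j5.146 → |·| ≈ 5.2423, ∠ ≈ 79.00°
pole (1 + j2573·0.01) = 1 + j25.73 → |·| ≈ 25.749, ∠ ≈ 87.77°
pole (1 + j2573·0.001) = 1 + j2.573 → |·| ≈ 2.7605, ∠ ≈ 68.76°
|G| = 0.25 · 5.2423 / (25.749 · 2.7605) ≈ 0.018438
Gain = 20 log₁₀(0.018438) ≈ -34.69 dB
∠G = (79.00°) − (87.77° + 68.76°) = -77.53°

-34.7 dB, -77.5°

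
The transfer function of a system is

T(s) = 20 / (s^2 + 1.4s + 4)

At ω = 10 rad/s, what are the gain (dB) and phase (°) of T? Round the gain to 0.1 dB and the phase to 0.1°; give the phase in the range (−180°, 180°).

-13.7 dB, -171.7°

At s = jω = j10:
quadratic: (j10)² + 1.4·j10 + 4 = -96 + j14 → |·| ≈ 97.015, ∠ ≈ 171.70°
|T| = 20 / 97.015 ≈ 0.20615
Gain = 20 log₁₀(0.20615) ≈ -13.72 dB
∠T = 0.00° − 171.70° = -171.70°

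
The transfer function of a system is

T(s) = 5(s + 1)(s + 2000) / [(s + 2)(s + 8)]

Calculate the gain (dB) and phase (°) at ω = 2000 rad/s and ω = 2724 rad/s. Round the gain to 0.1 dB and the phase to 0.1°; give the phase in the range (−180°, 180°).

ω = 2000: 17.0 dB, -44.7°; ω = 2724: 15.9 dB, -36.1°

At s = jω = j2000:
zero (s+1): 1 + j2000 → |·| = √(1²+2000²) = √4000001 ≈ 2000, ∠ = arctan(2000/1) ≈ 89.97°
zero (s+2000): 2000 + j2000 → |·| = √(2000²+2000²) = √8000000 ≈ 2828.4, ∠ = arctan(2000/2000) ≈ 45.00°
pole (s+2): 2 + j2000 → |·| = √(2²+2000²) = √4000004 ≈ 2000, ∠ = arctan(2000/2) ≈ 89.94°
pole (s+8): 8 + j2000 → |·| = √(8²+2000²) = √4000064 ≈ 2000, ∠ = arctan(2000/8) ≈ 89.77°
|T| = 5 · 5.6568e+06 / 4e+06 ≈ 7.071
Gain = 20 log₁₀(7.071) ≈ 16.99 dB
∠T = 134.97° − 179.71° = -44.74°

At s = jω = j2724:
zero (s+1): 1 + j2724 → |·| = √(1²+2724²) = √7420177 ≈ 2724, ∠ = arctan(2724/1) ≈ 89.98°
zero (s+2000): 2000 + j2724 → |·| = √(2000²+2724²) = √11420176 ≈ 3379.4, ∠ = arctan(2724/2000) ≈ 53.71°
pole (s+2): 2 + j2724 → |·| = √(2²+2724²) = √7420180 ≈ 2724, ∠ = arctan(2724/2) ≈ 89.96°
pole (s+8): 8 + j2724 → |·| = √(8²+2724²) = √7420240 ≈ 2724, ∠ = arctan(2724/8) ≈ 89.83°
|T| = 5 · 9.2055e+06 / 7.4202e+06 ≈ 6.203
Gain = 20 log₁₀(6.203) ≈ 15.85 dB
∠T = 143.69° − 179.79° = -36.10°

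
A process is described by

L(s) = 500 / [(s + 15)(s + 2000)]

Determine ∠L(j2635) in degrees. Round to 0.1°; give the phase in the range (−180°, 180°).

-142.5°

At s = jω = j2635:
pole (s+15): 15 + j2635 → |·| = √(15²+2635²) = √6943450 ≈ 2635, ∠ = arctan(2635/15) ≈ 89.67°
pole (s+2000): 2000 + j2635 → |·| = √(2000²+2635²) = √10943225 ≈ 3308.1, ∠ = arctan(2635/2000) ≈ 52.80°
∠L = 0.00° − 142.47° = -142.47°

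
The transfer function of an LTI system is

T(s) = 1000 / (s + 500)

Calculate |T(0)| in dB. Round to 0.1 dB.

6.0 dB

T(0) = 1000 / (500) = 2
20 log₁₀(2) ≈ 6.02 dB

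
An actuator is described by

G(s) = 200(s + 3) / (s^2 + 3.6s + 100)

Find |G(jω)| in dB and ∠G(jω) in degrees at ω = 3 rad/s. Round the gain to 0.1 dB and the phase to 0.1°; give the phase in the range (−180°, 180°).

At s = jω = j3:
zero (s+3): 3 + j3 → |·| = √(3²+3²) = √18 ≈ 4.2426, ∠ = arctan(3/3) ≈ 45.00°
quadratic: (j3)² + 3.6·j3 + 100 = 91 + j10.8 → |·| ≈ 91.639, ∠ ≈ 6.77°
|G| = 200 · 4.2426 / 91.639 ≈ 9.2594
Gain = 20 log₁₀(9.2594) ≈ 19.33 dB
∠G = 45.00° − 6.77° = 38.23°

19.3 dB, 38.2°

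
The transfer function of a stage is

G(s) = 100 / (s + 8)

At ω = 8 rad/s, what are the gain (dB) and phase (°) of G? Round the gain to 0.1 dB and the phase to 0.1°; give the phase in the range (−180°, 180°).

Substitute s = j8:
Numerator: 100 = 100 + j0
Denominator: (j8) + 8 = 8 + j8
|N| = √(100² + 0²) ≈ 100, ∠N ≈ 0.00°
|D| = √(8² + 8²) ≈ 11.314, ∠D ≈ 45.00°
|G| = 100 / 11.314 ≈ 8.8386
Gain = 20 log₁₀(8.8386) ≈ 18.93 dB
∠G = 0.00° − 45.00° = -45.00°

18.9 dB, -45.0°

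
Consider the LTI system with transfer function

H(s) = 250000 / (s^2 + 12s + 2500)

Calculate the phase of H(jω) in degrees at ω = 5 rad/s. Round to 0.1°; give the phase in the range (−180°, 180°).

At s = jω = j5:
quadratic: (j5)² + 12·j5 + 2500 = 2475 + j60 → |·| ≈ 2475.7, ∠ ≈ 1.39°
∠H = 0.00° − 1.39° = -1.39°

-1.4°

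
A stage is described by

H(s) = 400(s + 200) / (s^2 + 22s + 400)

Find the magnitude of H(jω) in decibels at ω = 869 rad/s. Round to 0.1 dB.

At s = jω = j869:
zero (s+200): 200 + j869 → |·| = √(200²+869²) = √795161 ≈ 891.72, ∠ = arctan(869/200) ≈ 77.04°
quadratic: (j869)² + 22·j869 + 400 = -754761 + j19118 → |·| ≈ 7.55e+05, ∠ ≈ 178.55°
|H| = 400 · 891.72 / 7.55e+05 ≈ 0.47243
Gain = 20 log₁₀(0.47243) ≈ -6.51 dB

-6.5 dB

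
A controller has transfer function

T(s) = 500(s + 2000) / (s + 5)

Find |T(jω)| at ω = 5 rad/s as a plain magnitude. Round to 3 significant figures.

At s = jω = j5:
zero (s+2000): 2000 + j5 → |·| = √(2000²+5²) = √4000025 ≈ 2000, ∠ = arctan(5/2000) ≈ 0.14°
pole (s+5): 5 + j5 → |·| = √(5²+5²) = √50 ≈ 7.0711, ∠ = arctan(5/5) ≈ 45.00°
|T| = 500 · 2000 / 7.0711 ≈ 1.4142e+05

1.41e+05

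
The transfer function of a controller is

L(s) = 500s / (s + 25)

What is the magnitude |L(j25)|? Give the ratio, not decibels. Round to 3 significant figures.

354

At s = jω = j25:
zero at origin: s = j25 → |·| = 25, ∠ = 90.00°
pole (s+25): 25 + j25 → |·| = √(25²+25²) = √1250 ≈ 35.355, ∠ = arctan(25/25) ≈ 45.00°
|L| = 500 · 25 / 35.355 ≈ 353.56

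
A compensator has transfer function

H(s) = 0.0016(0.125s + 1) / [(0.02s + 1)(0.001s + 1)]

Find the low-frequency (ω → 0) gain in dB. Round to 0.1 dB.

-55.9 dB

H(0) = 0.0016 · 1 / 1 = 0.0016
20 log₁₀(0.0016) ≈ -55.92 dB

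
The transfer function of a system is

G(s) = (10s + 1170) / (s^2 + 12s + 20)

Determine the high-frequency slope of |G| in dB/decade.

Each pole contributes −20 dB/decade at high frequency; each zero contributes +20 dB/decade.
Net: 1 zero(s) − 2 pole(s) → -20 dB/decade.

-20 dB/decade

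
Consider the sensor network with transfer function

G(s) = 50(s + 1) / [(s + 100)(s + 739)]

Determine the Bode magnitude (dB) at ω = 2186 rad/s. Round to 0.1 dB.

At s = jω = j2186:
zero (s+1): 1 + j2186 → |·| = √(1²+2186²) = √4778597 ≈ 2186, ∠ = arctan(2186/1) ≈ 89.97°
pole (s+100): 100 + j2186 → |·| = √(100²+2186²) = √4788596 ≈ 2188.3, ∠ = arctan(2186/100) ≈ 87.38°
pole (s+739): 739 + j2186 → |·| = √(739²+2186²) = √5324717 ≈ 2307.5, ∠ = arctan(2186/739) ≈ 71.32°
|G| = 50 · 2186 / 5.0495e+06 ≈ 0.021646
Gain = 20 log₁₀(0.021646) ≈ -33.29 dB

-33.3 dB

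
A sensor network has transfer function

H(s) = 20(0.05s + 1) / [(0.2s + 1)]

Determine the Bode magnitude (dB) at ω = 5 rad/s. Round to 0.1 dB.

23.3 dB

At ω = 5 rad/s:
zero (1 + j5·0.05) = 1 + j0.25 → |·| ≈ 1.0308, ∠ ≈ 14.04°
pole (1 + j5·0.2) = 1 + j1 → |·| ≈ 1.4142, ∠ ≈ 45.00°
|H| = 20 · 1.0308 / (1.4142) ≈ 14.578
Gain = 20 log₁₀(14.578) ≈ 23.27 dB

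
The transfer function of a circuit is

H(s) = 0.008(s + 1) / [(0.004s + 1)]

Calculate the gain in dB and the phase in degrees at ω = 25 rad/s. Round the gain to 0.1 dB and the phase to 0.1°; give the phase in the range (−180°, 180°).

At ω = 25 rad/s:
zero (1 + j25·1) = 1 + j25 → |·| ≈ 25.02, ∠ ≈ 87.71°
pole (1 + j25·0.004) = 1 + j0.1 → |·| ≈ 1.005, ∠ ≈ 5.71°
|H| = 0.008 · 25.02 / (1.005) ≈ 0.19916
Gain = 20 log₁₀(0.19916) ≈ -14.02 dB
∠H = (87.71°) − (5.71°) = 82.00°

-14.0 dB, 82.0°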